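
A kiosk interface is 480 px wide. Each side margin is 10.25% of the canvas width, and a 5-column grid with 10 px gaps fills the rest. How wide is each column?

68.32 px

Each margin = 10.25% of 480 = 49.2 px; content = 480 − 2·49.2 = 381.6 px.
5 columns + 4 gaps: 5c + 4·10 = 381.6.
5c = 381.6 − 40 = 341.6, so c = 68.32 px.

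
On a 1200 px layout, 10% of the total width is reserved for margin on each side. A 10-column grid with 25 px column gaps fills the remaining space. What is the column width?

Each margin = 10% of 1200 = 120 px; content = 1200 − 2·120 = 960 px.
10c + 9·25 = 960 → 10c = 735 → c = 73.5 px.

73.5 px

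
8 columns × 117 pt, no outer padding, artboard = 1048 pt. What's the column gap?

16 pt

8 columns take 8·117 = 936 pt; remaining 112 splits into 7 column gaps.
g = 112 / 7 = 16 pt.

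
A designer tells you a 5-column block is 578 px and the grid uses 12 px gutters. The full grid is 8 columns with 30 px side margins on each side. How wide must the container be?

5 columns + 4 gutters: 5c + 4·12 = 578.
5c = 578 − 48 = 530, so c = 106 px.
Container = 2·30 + 8·106 + 7·12 = 60 + 848 + 84 = 992 px.

992 px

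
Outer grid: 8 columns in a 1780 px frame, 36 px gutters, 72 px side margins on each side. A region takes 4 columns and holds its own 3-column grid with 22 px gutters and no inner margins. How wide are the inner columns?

Take off 144 px of margins, leaving 1636 px.
1636 − 7·36 = 1384; ÷8 gives c = 173 px.
Span of 4: 4·173 + 3·36 = 692 + 108 = 800 px.
Subtracting 2 gutters of 22 leaves 756 for 3 columns, so d = 252 px.

252 px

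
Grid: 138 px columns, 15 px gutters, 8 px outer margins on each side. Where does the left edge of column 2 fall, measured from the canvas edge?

Before column 2: the margin + 1 column + 1 gutter.
Offset = 8 + 1·(138 + 15) = 8 + 153 = 161 px.

161 px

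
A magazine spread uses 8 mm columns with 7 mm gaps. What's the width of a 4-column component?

53 mm

4 columns plus 3 gaps: 32 + 21 = 53 mm.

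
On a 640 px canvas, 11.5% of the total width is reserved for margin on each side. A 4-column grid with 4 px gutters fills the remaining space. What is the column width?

640 × (1 − 2·11.5%) = 640 × 77% = 492.8 px for the columns.
Subtracting 3 gutters of 4 leaves 480.8 for 4 columns, so c = 120.2 px.

120.2 px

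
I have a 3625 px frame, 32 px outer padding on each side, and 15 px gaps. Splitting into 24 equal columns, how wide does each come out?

134 px

Content width = 3625 − 2·32 = 3561 px.
Subtracting 23 gaps of 15 leaves 3216 for 24 columns, so c = 134 px.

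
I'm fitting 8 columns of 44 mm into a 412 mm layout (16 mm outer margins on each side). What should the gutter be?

4 mm

Inside the margins: 412 − 32 = 380 mm.
8·44 + 7g = 380 → 7g = 28 → g = 4 mm.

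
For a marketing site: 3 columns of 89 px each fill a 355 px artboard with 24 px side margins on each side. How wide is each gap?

Content width = 355 − 2·24 = 307 px.
Columns use 267 px, leaving 40 px across 2 gaps = 20 px each.

20 px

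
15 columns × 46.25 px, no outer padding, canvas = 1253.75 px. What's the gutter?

15 columns take 15·46.25 = 693.75 px; remaining 560 splits into 14 gutters.
g = 560 / 14 = 40 px.

40 px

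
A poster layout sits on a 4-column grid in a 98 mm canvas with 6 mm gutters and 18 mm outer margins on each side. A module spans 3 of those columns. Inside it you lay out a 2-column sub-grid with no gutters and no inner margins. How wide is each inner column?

22.5 mm

Inside the margins: 98 − 36 = 62 mm.
62 − 3·6 = 44; ÷4 gives c = 11 mm.
Span of 3: 3·11 + 2·6 = 33 + 12 = 45 mm.
With no gutters, each column is 45/2 = 22.5 mm.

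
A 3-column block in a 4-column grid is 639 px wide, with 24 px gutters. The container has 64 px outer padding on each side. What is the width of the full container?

3c + 2·24 = 639 → 3c = 591 → c = 197 px.
Container = 2·64 + 4·197 + 3·24 = 128 + 788 + 72 = 988 px.

988 px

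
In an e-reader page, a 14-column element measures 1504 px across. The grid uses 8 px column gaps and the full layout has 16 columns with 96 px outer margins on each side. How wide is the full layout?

Subtracting 13 column gaps of 8 leaves 1400 for 14 columns, so c = 100 px.
Layout = 2·96 + 16·100 + 15·8 = 192 + 1600 + 120 = 1912 px.

1912 px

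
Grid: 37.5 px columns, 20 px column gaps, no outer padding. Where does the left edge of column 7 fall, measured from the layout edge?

Each column+gutter stride is 57.5 px; with no margin, 6 of them is 345 px.

345 px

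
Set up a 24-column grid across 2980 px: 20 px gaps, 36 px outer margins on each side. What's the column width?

Content width = 2980 − 2·36 = 2908 px.
2908 − 23·20 = 2448; ÷24 gives c = 102 px.

102 px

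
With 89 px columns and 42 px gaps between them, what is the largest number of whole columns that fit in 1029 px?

8 columns: 8·89 + 7·42 = 1006 px ≤ 1029.
9 columns: 1137 px > 1029. So 8.

8 columns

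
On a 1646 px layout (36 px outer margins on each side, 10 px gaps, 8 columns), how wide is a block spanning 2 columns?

386 px

Subtract both margins: 1646 − 2·36 = 1574 px.
8c + 7·10 = 1574 → 8c = 1504 → c = 188 px.
Span of 2: 2·188 + 1·10 = 376 + 10 = 386 px.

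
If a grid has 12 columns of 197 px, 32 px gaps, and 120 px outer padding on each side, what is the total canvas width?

2956 px

Canvas = 2·120 + 12·197 + 11·32 = 240 + 2364 + 352 = 2956 px.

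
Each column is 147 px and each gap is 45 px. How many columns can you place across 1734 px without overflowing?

9 columns: 9·147 + 8·45 = 1683 px ≤ 1734.
10 columns: 1875 px > 1734. So 9.

9 columns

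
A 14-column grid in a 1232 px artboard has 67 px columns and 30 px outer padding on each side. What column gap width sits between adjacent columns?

18 px

Content width = 1232 − 2·30 = 1172 px.
14 columns take 14·67 = 938 px; remaining 234 splits into 13 column gaps.
g = 234 / 13 = 18 px.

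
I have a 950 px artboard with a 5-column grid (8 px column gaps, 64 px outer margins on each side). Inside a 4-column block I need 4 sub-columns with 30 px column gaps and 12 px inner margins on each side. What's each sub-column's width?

Outer content = 950 − 2·64 = 822 px.
Subtracting 4 column gaps of 8 leaves 790 for 5 columns, so c = 158 px.
4-column span = 4·158 + 3·8 = 656 px.
Inner content = 656 − 2·12 = 632 px.
4d + 3·30 = 632 → 4d = 542 → d = 135.5 px.

135.5 px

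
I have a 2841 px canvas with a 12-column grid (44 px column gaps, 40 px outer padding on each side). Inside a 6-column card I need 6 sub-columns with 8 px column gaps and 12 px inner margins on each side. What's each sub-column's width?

Take off 80 px of margins, leaving 2761 px.
12c + 11·44 = 2761 → 12c = 2277 → c = 189.75 px.
Span of 6: 6·189.75 + 5·44 = 1138.5 + 220 = 1358.5 px.
Inner content = 1358.5 − 2·12 = 1334.5 px.
6 columns + 5 column gaps: 6d + 5·8 = 1334.5.
6d = 1334.5 − 40 = 1294.5, so d = 215.75 px.

215.75 px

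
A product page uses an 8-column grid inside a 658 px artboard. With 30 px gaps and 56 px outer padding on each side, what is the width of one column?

42 px

Take off 112 px of margins, leaving 546 px.
8 columns + 7 gaps: 8c + 7·30 = 546.
8c = 546 − 210 = 336, so c = 42 px.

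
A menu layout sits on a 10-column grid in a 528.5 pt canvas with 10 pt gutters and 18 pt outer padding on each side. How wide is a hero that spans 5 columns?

Take off 36 pt of margins, leaving 492.5 pt.
Subtracting 9 gutters of 10 leaves 402.5 for 10 columns, so c = 40.25 pt.
Span of 5: 5·40.25 + 4·10 = 201.25 + 40 = 241.25 pt.

241.25 pt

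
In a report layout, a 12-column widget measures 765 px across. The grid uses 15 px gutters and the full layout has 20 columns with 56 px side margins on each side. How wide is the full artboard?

1397 px

12c + 11·15 = 765 → 12c = 600 → c = 50 px.
Artboard = 2·56 + 20·50 + 19·15 = 112 + 1000 + 285 = 1397 px.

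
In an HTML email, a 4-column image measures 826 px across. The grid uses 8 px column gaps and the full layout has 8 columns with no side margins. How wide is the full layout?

Subtracting 3 column gaps of 8 leaves 802 for 4 columns, so c = 200.5 px.
Summing: 1604 + 56 = 1660 px.

1660 px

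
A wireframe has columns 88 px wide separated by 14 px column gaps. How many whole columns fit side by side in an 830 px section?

8 columns

Each extra column adds 88 + 14 = 102 px.
(830 + 14) / 102 = 8.27, so 8 columns fit.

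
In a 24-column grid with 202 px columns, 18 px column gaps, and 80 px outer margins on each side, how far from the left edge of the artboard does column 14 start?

Each column+gutter stride is 220 px; 13 of them past the 80 px margin is 80 + 2860 = 2940 px.

2940 px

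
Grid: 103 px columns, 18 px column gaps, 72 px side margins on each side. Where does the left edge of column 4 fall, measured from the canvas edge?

Each column+gutter stride is 121 px; 3 of them past the 72 px margin is 72 + 363 = 435 px.

435 px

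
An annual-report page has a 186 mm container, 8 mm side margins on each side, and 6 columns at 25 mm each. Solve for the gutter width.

Subtract both margins: 186 − 2·8 = 170 mm.
6·25 + 5g = 170 → 5g = 20 → g = 4 mm.

4 mm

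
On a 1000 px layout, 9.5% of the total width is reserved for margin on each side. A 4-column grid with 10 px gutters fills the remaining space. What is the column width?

195 px

1000 × (1 − 2·9.5%) = 1000 × 81% = 810 px for the columns.
4c + 3·10 = 810 → 4c = 780 → c = 195 px.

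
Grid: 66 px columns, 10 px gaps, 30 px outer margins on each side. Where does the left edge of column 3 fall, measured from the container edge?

Each column+gutter stride is 76 px; 2 of them past the 30 px margin is 30 + 152 = 182 px.

182 px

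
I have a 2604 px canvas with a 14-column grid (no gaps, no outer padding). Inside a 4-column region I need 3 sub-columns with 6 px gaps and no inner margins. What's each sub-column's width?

244 px

With no gaps, each column is 2604/14 = 186 px.
4-column span = 4·186 = 744 px.
744 − 2·6 = 732; ÷3 gives d = 244 px.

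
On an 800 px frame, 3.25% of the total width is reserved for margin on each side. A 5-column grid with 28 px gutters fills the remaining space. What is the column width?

800 × (1 − 2·3.25%) = 800 × 93.5% = 748 px for the columns.
5c + 4·28 = 748 → 5c = 636 → c = 127.2 px.

127.2 px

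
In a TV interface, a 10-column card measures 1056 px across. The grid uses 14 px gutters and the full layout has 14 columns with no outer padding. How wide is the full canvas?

1484 px

Subtracting 9 gutters of 14 leaves 930 for 10 columns, so c = 93 px.
Canvas = 14·93 + 13·14 = 1302 + 182 = 1484 px.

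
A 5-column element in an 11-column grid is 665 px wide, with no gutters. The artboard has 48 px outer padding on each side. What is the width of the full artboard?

1559 px

With no gutters, each column is 665/5 = 133 px.
Summing: 96 + 1463 = 1559 px.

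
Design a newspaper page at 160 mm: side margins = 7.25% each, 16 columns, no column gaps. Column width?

Each margin = 7.25% of 160 = 11.6 mm; content = 160 − 2·11.6 = 136.8 mm.
With no column gaps, each column is 136.8/16 = 8.55 mm.

8.55 mm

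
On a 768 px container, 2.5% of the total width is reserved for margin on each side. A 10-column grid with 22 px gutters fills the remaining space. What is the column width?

768 × (1 − 2·2.5%) = 768 × 95% = 729.6 px for the columns.
10c + 9·22 = 729.6 → 10c = 531.6 → c = 53.16 px.

53.16 px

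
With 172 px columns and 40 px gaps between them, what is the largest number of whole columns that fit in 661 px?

3 columns

Each extra column adds 172 + 40 = 212 px.
(661 + 40) / 212 = 3.31, so 3 columns fit.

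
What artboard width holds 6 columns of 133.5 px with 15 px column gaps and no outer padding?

876 px

Summing: 801 + 75 = 876 px.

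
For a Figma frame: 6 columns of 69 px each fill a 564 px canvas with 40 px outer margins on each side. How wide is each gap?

Content width = 564 − 2·40 = 484 px.
6·69 + 5g = 484 → 5g = 70 → g = 14 px.

14 px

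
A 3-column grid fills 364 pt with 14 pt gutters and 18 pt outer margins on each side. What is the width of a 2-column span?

Subtract both margins: 364 − 2·18 = 328 pt.
328 − 2·14 = 300; ÷3 gives c = 100 pt.
2 columns plus 1 gutter: 200 + 14 = 214 pt.

214 pt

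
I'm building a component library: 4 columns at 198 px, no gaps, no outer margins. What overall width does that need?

Summing: 792 = 792 px.

792 px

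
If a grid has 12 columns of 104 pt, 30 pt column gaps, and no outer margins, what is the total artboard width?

1578 pt

Total width: 12·104 + 11·30 = 1578 pt.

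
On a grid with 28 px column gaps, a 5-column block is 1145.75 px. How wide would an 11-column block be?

2554.25 px

Subtracting 4 column gaps of 28 leaves 1033.75 for 5 columns, so c = 206.75 px.
11 columns plus 10 column gaps: 2274.25 + 280 = 2554.25 px.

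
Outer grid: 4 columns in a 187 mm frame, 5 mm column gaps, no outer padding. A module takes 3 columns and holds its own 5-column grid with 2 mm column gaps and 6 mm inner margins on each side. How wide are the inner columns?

4 columns + 3 column gaps: 4c + 3·5 = 187.
4c = 187 − 15 = 172, so c = 43 mm.
3-column span = 3·43 + 2·5 = 139 mm.
Inner content = 139 − 2·6 = 127 mm.
127 − 4·2 = 119; ÷5 gives d = 23.8 mm.

23.8 mm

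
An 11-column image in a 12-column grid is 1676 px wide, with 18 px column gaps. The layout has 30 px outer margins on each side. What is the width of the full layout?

1890 px

Subtracting 10 column gaps of 18 leaves 1496 for 11 columns, so c = 136 px.
Layout = 2·30 + 12·136 + 11·18 = 60 + 1632 + 198 = 1890 px.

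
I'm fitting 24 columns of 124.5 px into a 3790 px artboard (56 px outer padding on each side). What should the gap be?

30 px

Content width = 3790 − 2·56 = 3678 px.
Columns use 2988 px, leaving 690 px across 23 gaps = 30 px each.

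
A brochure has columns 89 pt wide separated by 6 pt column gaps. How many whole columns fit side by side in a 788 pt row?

k columns need k·89 + (k−1)·6 = k·95 − 6.
k·95 − 6 ≤ 788 → k ≤ 794 / 95 ≈ 8.36, so k = 8.

8 columns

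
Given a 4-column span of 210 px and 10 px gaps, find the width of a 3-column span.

4 columns + 3 gaps: 4c + 3·10 = 210.
4c = 210 − 30 = 180, so c = 45 px.
3 columns plus 2 gaps: 135 + 20 = 155 px.

155 px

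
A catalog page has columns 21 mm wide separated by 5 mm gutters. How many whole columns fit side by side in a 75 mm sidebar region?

3 columns

Each extra column adds 21 + 5 = 26 mm.
(75 + 5) / 26 = 3.08, so 3 columns fit.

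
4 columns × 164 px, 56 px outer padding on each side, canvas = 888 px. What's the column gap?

Subtract both margins: 888 − 2·56 = 776 px.
Columns use 656 px, leaving 120 px across 3 column gaps = 40 px each.

40 px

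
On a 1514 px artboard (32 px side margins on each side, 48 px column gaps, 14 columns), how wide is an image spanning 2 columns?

166 px

Subtract both margins: 1514 − 2·32 = 1450 px.
1450 − 13·48 = 826; ÷14 gives c = 59 px.
Span of 2: 2·59 + 1·48 = 118 + 48 = 166 px.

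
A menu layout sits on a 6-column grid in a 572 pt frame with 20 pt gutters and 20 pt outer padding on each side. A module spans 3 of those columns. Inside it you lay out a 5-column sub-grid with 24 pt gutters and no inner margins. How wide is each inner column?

32 pt

Subtract both margins: 572 − 2·20 = 532 pt.
6c + 5·20 = 532 → 6c = 432 → c = 72 pt.
3 columns plus 2 gutters: 216 + 40 = 256 pt.
256 − 4·24 = 160; ÷5 gives d = 32 pt.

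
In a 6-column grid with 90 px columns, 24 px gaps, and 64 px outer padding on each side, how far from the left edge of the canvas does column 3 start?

292 px

Before column 3: the margin + 2 columns + 2 gaps.
Offset = 64 + 2·(90 + 24) = 64 + 228 = 292 px.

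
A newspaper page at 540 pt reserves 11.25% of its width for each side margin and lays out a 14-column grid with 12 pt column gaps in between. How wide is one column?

18.75 pt

Margins: 11.25% × 540 = 60.75 pt each, so content = 540 − 121.5 = 418.5 pt.
14c + 13·12 = 418.5 → 14c = 262.5 → c = 18.75 pt.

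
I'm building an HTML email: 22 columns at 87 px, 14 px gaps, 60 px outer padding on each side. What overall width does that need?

Adding margins, columns and gutters: 120 + 1914 + 294 = 2328 px.

2328 px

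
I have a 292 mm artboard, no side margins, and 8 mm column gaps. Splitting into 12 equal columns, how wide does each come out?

12 columns + 11 column gaps: 12c + 11·8 = 292.
12c = 292 − 88 = 204, so c = 17 mm.

17 mm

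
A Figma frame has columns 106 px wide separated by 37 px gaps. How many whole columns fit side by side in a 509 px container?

3 columns

k columns need k·106 + (k−1)·37 = k·143 − 37.
k·143 − 37 ≤ 509 → k ≤ 546 / 143 ≈ 3.82, so k = 3.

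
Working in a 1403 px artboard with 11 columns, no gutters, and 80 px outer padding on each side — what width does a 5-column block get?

Subtract both margins: 1403 − 2·80 = 1243 px.
11c = 1243 → c = 113 px.
5-column span = 5·113 = 565 px.

565 px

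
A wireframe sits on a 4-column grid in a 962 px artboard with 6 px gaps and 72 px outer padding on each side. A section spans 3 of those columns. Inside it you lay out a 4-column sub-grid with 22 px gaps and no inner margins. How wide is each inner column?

136.5 px

Subtract both margins: 962 − 2·72 = 818 px.
4c + 3·6 = 818 → 4c = 800 → c = 200 px.
3-column span = 3·200 + 2·6 = 612 px.
4 columns + 3 gaps: 4d + 3·22 = 612.
4d = 612 − 66 = 546, so d = 136.5 px.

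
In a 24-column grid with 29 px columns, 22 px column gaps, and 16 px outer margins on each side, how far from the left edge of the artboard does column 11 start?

Before column 11: the margin + 10 columns + 10 column gaps.
Offset = 16 + 10·(29 + 22) = 16 + 510 = 526 px.

526 px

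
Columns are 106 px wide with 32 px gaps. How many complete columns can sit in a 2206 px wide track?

16 columns

16 columns: 16·106 + 15·32 = 2176 px ≤ 2206.
17 columns: 2314 px > 2206. So 16.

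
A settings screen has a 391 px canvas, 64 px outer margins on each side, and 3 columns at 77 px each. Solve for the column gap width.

16 px

Subtract both margins: 391 − 2·64 = 263 px.
3 columns take 3·77 = 231 px; remaining 32 splits into 2 column gaps.
g = 32 / 2 = 16 px.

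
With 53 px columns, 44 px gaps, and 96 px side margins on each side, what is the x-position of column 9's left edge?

872 px

Before column 9: the margin + 8 columns + 8 gaps.
Offset = 96 + 8·(53 + 44) = 96 + 776 = 872 px.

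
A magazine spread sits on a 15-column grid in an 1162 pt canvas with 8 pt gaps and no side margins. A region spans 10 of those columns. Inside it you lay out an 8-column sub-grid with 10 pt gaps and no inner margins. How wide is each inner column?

87.75 pt

15c + 14·8 = 1162 → 15c = 1050 → c = 70 pt.
Span of 10: 10·70 + 9·8 = 700 + 72 = 772 pt.
Subtracting 7 gaps of 10 leaves 702 for 8 columns, so d = 87.75 pt.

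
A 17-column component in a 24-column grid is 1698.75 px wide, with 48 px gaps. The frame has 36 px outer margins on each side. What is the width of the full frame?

2490 px

1698.75 − 16·48 = 930.75; ÷17 gives c = 54.75 px.
Adding margins, columns and gutters: 72 + 1314 + 1104 = 2490 px.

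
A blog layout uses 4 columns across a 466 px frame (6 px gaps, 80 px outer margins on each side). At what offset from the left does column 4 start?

Subtract both margins: 466 − 2·80 = 306 px.
4c + 3·6 = 306 → 4c = 288 → c = 72 px.
Each column+gutter stride is 78 px; 3 of them past the 80 px margin is 80 + 234 = 314 px.

314 px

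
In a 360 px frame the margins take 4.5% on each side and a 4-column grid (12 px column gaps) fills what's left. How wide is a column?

360 × (1 − 2·4.5%) = 360 × 91% = 327.6 px for the columns.
Subtracting 3 column gaps of 12 leaves 291.6 for 4 columns, so c = 72.9 px.

72.9 px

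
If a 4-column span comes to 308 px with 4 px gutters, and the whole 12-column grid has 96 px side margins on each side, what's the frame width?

4c + 3·4 = 308 → 4c = 296 → c = 74 px.
Adding margins, columns and gutters: 192 + 888 + 44 = 1124 px.

1124 px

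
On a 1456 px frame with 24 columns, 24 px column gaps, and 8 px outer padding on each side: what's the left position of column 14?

801 px

Inside the margins: 1456 − 16 = 1440 px.
Subtracting 23 column gaps of 24 leaves 888 for 24 columns, so c = 37 px.
Each column+gutter stride is 61 px; 13 of them past the 8 px margin is 8 + 793 = 801 px.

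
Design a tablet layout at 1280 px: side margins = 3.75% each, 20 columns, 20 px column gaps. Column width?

40.2 px

Each margin = 3.75% of 1280 = 48 px; content = 1280 − 2·48 = 1184 px.
20 columns + 19 column gaps: 20c + 19·20 = 1184.
20c = 1184 − 380 = 804, so c = 40.2 px.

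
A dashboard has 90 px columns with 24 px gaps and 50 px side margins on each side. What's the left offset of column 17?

Each column+gutter stride is 114 px; 16 of them past the 50 px margin is 50 + 1824 = 1874 px.

1874 px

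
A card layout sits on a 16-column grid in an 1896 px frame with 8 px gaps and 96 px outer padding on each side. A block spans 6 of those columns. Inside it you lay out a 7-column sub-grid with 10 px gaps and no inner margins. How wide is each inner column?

Subtract both margins: 1896 − 2·96 = 1704 px.
16 columns + 15 gaps: 16c + 15·8 = 1704.
16c = 1704 − 120 = 1584, so c = 99 px.
6-column span = 6·99 + 5·8 = 634 px.
634 − 6·10 = 574; ÷7 gives d = 82 px.

82 px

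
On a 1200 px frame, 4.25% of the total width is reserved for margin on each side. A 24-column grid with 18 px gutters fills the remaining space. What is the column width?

Each margin = 4.25% of 1200 = 51 px; content = 1200 − 2·51 = 1098 px.
1098 − 23·18 = 684; ÷24 gives c = 28.5 px.

28.5 px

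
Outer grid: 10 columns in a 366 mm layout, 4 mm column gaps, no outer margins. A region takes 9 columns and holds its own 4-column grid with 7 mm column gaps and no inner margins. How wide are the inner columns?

77 mm

10c + 9·4 = 366 → 10c = 330 → c = 33 mm.
9 columns plus 8 column gaps: 297 + 32 = 329 mm.
4d + 3·7 = 329 → 4d = 308 → d = 77 mm.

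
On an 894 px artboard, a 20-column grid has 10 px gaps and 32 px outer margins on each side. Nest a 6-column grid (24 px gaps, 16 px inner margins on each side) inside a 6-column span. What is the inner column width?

Inside the margins: 894 − 64 = 830 px.
20c + 19·10 = 830 → 20c = 640 → c = 32 px.
6 columns plus 5 gaps: 192 + 50 = 242 px.
Inner content = 242 − 2·16 = 210 px.
210 − 5·24 = 90; ÷6 gives d = 15 px.

15 px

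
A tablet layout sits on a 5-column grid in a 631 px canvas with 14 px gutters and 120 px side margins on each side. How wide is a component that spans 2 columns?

Inside the margins: 631 − 240 = 391 px.
391 − 4·14 = 335; ÷5 gives c = 67 px.
2-column span = 2·67 + 1·14 = 148 px.

148 px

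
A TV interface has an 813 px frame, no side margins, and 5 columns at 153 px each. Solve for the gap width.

Columns use 765 px, leaving 48 px across 4 gaps = 12 px each.

12 px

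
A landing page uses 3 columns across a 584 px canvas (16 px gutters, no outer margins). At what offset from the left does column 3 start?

400 px

Subtracting 2 gutters of 16 leaves 552 for 3 columns, so c = 184 px.
Before column 3: 2 columns + 2 gutters.
Offset = 2·(184 + 16) = 2·200 = 400 px.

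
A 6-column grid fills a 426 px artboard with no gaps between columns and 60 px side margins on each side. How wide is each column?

51 px

Content width = 426 − 2·60 = 306 px.
With no gaps, each column is 306/6 = 51 px.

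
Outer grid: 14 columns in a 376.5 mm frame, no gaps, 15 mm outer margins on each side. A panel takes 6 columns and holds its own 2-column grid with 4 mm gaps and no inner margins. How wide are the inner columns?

Outer content = 376.5 − 2·15 = 346.5 mm.
With no gaps, each column is 346.5/14 = 24.75 mm.
With no gaps, 6 columns span 6·24.75 = 148.5 mm.
2d + 1·4 = 148.5 → 2d = 144.5 → d = 72.25 mm.

72.25 mm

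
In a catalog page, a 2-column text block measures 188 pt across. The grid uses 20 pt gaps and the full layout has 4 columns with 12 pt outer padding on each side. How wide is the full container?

420 pt

188 − 1·20 = 168; ÷2 gives c = 84 pt.
Container = 2·12 + 4·84 + 3·20 = 24 + 336 + 60 = 420 pt.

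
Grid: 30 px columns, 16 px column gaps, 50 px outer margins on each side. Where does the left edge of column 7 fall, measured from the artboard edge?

Each column+gutter stride is 46 px; 6 of them past the 50 px margin is 50 + 276 = 326 px.

326 px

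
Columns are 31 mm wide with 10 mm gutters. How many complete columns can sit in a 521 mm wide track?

Each extra column adds 31 + 10 = 41 mm.
(521 + 10) / 41 = 12.95, so 12 columns fit.

12 columns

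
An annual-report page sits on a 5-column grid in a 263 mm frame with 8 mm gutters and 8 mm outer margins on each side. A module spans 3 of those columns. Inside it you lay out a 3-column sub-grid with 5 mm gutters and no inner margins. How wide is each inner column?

45 mm

Take off 16 mm of margins, leaving 247 mm.
5c + 4·8 = 247 → 5c = 215 → c = 43 mm.
Span of 3: 3·43 + 2·8 = 129 + 16 = 145 mm.
3 columns + 2 gutters: 3d + 2·5 = 145.
3d = 145 − 10 = 135, so d = 45 mm.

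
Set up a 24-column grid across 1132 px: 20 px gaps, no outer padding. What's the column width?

28 px

24 columns + 23 gaps: 24c + 23·20 = 1132.
24c = 1132 − 460 = 672, so c = 28 px.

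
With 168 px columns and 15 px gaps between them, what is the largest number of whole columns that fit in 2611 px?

14 columns

14 columns: 14·168 + 13·15 = 2547 px ≤ 2611.
15 columns: 2730 px > 2611. So 14.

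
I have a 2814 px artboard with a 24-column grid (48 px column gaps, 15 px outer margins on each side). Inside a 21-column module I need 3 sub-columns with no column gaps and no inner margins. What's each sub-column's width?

810 px

Outer content = 2814 − 2·15 = 2784 px.
2784 − 23·48 = 1680; ÷24 gives c = 70 px.
21 columns plus 20 column gaps: 1470 + 960 = 2430 px.
3d = 2430 → d = 810 px.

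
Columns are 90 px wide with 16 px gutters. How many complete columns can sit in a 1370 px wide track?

Each extra column adds 90 + 16 = 106 px.
(1370 + 16) / 106 = 13.08, so 13 columns fit.

13 columns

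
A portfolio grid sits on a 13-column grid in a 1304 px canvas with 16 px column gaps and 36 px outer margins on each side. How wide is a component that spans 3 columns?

Inside the margins: 1304 − 72 = 1232 px.
13c + 12·16 = 1232 → 13c = 1040 → c = 80 px.
Span of 3: 3·80 + 2·16 = 240 + 32 = 272 px.

272 px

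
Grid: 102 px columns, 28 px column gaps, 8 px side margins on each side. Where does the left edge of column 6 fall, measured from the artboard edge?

658 px

Before column 6: the margin + 5 columns + 5 column gaps.
Offset = 8 + 5·(102 + 28) = 8 + 650 = 658 px.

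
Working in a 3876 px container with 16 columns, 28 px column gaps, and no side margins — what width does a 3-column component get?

Subtracting 15 column gaps of 28 leaves 3456 for 16 columns, so c = 216 px.
Span of 3: 3·216 + 2·28 = 648 + 56 = 704 px.

704 px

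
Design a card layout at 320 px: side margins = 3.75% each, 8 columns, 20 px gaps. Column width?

Each margin = 3.75% of 320 = 12 px; content = 320 − 2·12 = 296 px.
8 columns + 7 gaps: 8c + 7·20 = 296.
8c = 296 − 140 = 156, so c = 19.5 px.

19.5 px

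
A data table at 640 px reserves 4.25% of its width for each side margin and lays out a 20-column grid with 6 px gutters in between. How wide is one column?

23.58 px

640 × (1 − 2·4.25%) = 640 × 91.5% = 585.6 px for the columns.
20 columns + 19 gutters: 20c + 19·6 = 585.6.
20c = 585.6 − 114 = 471.6, so c = 23.58 px.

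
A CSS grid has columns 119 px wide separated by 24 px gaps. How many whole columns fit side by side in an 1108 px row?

7 columns

Each extra column adds 119 + 24 = 143 px.
(1108 + 24) / 143 = 7.92, so 7 columns fit.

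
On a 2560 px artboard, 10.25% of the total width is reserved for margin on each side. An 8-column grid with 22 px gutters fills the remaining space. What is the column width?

235.15 px

Each margin = 10.25% of 2560 = 262.4 px; content = 2560 − 2·262.4 = 2035.2 px.
8 columns + 7 gutters: 8c + 7·22 = 2035.2.
8c = 2035.2 − 154 = 1881.2, so c = 235.15 px.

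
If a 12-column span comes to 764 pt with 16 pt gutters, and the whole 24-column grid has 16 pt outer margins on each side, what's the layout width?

1576 pt

12 columns + 11 gutters: 12c + 11·16 = 764.
12c = 764 − 176 = 588, so c = 49 pt.
Layout = 2·16 + 24·49 + 23·16 = 32 + 1176 + 368 = 1576 pt.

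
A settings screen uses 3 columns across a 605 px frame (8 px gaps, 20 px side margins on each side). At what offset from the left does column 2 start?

Inside the margins: 605 − 40 = 565 px.
Subtracting 2 gaps of 8 leaves 549 for 3 columns, so c = 183 px.
Before column 2: the margin + 1 column + 1 gap.
Offset = 20 + 1·(183 + 8) = 20 + 191 = 211 px.

211 px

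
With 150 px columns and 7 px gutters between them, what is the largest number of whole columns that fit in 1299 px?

8 columns

8 columns: 8·150 + 7·7 = 1249 px ≤ 1299.
9 columns: 1406 px > 1299. So 8.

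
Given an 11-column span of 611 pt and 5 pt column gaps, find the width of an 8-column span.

443 pt

Subtracting 10 column gaps of 5 leaves 561 for 11 columns, so c = 51 pt.
Span of 8: 8·51 + 7·5 = 408 + 35 = 443 pt.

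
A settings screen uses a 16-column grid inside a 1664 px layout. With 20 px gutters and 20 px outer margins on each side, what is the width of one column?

82.75 px

Inside the margins: 1664 − 40 = 1624 px.
16 columns + 15 gutters: 16c + 15·20 = 1624.
16c = 1624 − 300 = 1324, so c = 82.75 px.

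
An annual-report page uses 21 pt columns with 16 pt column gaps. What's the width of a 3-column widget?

95 pt

Span of 3: 3·21 + 2·16 = 63 + 32 = 95 pt.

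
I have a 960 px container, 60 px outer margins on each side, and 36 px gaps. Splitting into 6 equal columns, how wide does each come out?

110 px

Take off 120 px of margins, leaving 840 px.
840 − 5·36 = 660; ÷6 gives c = 110 px.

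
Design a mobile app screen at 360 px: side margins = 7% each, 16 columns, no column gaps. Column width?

360 × (1 − 2·7%) = 360 × 86% = 309.6 px for the columns.
16c = 309.6 → c = 19.35 px.

19.35 px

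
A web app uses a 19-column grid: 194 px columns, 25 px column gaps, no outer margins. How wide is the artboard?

Summing: 3686 + 450 = 4136 px.

4136 px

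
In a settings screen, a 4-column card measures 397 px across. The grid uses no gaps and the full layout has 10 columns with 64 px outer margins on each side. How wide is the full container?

1120.5 px

With no gaps, each column is 397/4 = 99.25 px.
Total width: 2·64 + 10·99.25 = 1120.5 px.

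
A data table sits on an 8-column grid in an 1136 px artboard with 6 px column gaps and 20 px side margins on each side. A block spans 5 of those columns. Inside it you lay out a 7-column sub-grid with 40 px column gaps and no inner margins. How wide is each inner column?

63.25 px

Subtract both margins: 1136 − 2·20 = 1096 px.
8c + 7·6 = 1096 → 8c = 1054 → c = 131.75 px.
Span of 5: 5·131.75 + 4·6 = 658.75 + 24 = 682.75 px.
7d + 6·40 = 682.75 → 7d = 442.75 → d = 63.25 px.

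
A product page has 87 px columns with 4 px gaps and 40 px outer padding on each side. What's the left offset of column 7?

586 px

Each column+gutter stride is 91 px; 6 of them past the 40 px margin is 40 + 546 = 586 px.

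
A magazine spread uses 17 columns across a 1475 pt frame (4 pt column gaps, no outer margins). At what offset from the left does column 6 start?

435 pt

17c + 16·4 = 1475 → 17c = 1411 → c = 83 pt.
Each column+gutter stride is 87 pt; with no margin, 5 of them is 435 pt.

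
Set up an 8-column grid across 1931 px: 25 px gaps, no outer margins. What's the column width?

1931 − 7·25 = 1756; ÷8 gives c = 219.5 px.

219.5 px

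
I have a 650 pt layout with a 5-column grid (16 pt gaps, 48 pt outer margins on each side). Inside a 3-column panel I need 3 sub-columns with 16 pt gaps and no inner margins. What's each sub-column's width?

98 pt

Subtract both margins: 650 − 2·48 = 554 pt.
Subtracting 4 gaps of 16 leaves 490 for 5 columns, so c = 98 pt.
Span of 3: 3·98 + 2·16 = 294 + 32 = 326 pt.
326 − 2·16 = 294; ÷3 gives d = 98 pt.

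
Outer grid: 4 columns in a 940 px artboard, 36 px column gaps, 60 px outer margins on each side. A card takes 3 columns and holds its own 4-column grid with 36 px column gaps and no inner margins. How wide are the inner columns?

Inside the margins: 940 − 120 = 820 px.
4 columns + 3 column gaps: 4c + 3·36 = 820.
4c = 820 − 108 = 712, so c = 178 px.
Span of 3: 3·178 + 2·36 = 534 + 72 = 606 px.
4 columns + 3 column gaps: 4d + 3·36 = 606.
4d = 606 − 108 = 498, so d = 124.5 px.

124.5 px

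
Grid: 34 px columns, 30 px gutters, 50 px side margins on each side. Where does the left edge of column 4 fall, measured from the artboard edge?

Column 4 starts at margin + 3·(column + gutter) = 50 + 3·64 = 242 px.

242 px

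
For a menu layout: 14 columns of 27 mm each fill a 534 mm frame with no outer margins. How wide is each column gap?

14·27 + 13g = 534 → 13g = 156 → g = 12 mm.

12 mm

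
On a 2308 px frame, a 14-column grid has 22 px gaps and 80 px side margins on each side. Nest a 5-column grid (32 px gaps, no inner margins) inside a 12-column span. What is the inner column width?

342 px

Take off 160 px of margins, leaving 2148 px.
2148 − 13·22 = 1862; ÷14 gives c = 133 px.
12-column span = 12·133 + 11·22 = 1838 px.
1838 − 4·32 = 1710; ÷5 gives d = 342 px.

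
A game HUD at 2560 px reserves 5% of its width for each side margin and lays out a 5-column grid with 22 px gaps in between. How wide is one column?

Each margin = 5% of 2560 = 128 px; content = 2560 − 2·128 = 2304 px.
5c + 4·22 = 2304 → 5c = 2216 → c = 443.2 px.

443.2 px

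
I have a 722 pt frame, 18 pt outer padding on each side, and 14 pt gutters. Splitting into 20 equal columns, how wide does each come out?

21 pt

Content width = 722 − 2·18 = 686 pt.
Subtracting 19 gutters of 14 leaves 420 for 20 columns, so c = 21 pt.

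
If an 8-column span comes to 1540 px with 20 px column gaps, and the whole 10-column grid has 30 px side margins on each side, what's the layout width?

Subtracting 7 column gaps of 20 leaves 1400 for 8 columns, so c = 175 px.
Layout = 2·30 + 10·175 + 9·20 = 60 + 1750 + 180 = 1990 px.

1990 px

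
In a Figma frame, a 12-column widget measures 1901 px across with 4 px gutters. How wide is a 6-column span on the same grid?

1901 − 11·4 = 1857; ÷12 gives c = 154.75 px.
Span of 6: 6·154.75 + 5·4 = 928.5 + 20 = 948.5 px.

948.5 px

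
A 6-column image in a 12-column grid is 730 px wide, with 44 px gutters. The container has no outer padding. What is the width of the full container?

1504 px

Subtracting 5 gutters of 44 leaves 510 for 6 columns, so c = 85 px.
Summing: 1020 + 484 = 1504 px.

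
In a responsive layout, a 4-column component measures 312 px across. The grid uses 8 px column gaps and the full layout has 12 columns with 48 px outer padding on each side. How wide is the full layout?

4 columns + 3 column gaps: 4c + 3·8 = 312.
4c = 312 − 24 = 288, so c = 72 px.
Layout = 2·48 + 12·72 + 11·8 = 96 + 864 + 88 = 1048 px.

1048 px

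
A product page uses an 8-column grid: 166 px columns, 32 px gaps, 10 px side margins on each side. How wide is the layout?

1572 px

Total width: 2·10 + 8·166 + 7·32 = 1572 px.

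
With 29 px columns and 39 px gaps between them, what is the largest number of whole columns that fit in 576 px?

Each extra column adds 29 + 39 = 68 px.
(576 + 39) / 68 = 9.04, so 9 columns fit.

9 columns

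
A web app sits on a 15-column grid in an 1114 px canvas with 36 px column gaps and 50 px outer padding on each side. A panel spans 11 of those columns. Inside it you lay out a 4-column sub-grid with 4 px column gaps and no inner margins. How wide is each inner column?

Take off 100 px of margins, leaving 1014 px.
15 columns + 14 column gaps: 15c + 14·36 = 1014.
15c = 1014 − 504 = 510, so c = 34 px.
Span of 11: 11·34 + 10·36 = 374 + 360 = 734 px.
Subtracting 3 column gaps of 4 leaves 722 for 4 columns, so d = 180.5 px.

180.5 px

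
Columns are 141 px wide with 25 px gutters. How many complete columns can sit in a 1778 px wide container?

10 columns: 10·141 + 9·25 = 1635 px ≤ 1778.
11 columns: 1801 px > 1778. So 10.

10 columns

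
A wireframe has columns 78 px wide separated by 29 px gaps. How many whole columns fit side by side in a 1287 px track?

12 columns

12 columns: 12·78 + 11·29 = 1255 px ≤ 1287.
13 columns: 1362 px > 1287. So 12.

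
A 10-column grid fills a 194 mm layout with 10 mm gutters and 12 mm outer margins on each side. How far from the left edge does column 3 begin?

48 mm

Take off 24 mm of margins, leaving 170 mm.
10c + 9·10 = 170 → 10c = 80 → c = 8 mm.
Each column+gutter stride is 18 mm; 2 of them past the 12 mm margin is 12 + 36 = 48 mm.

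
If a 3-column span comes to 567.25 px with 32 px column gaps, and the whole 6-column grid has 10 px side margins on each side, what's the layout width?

1186.5 px

3 columns + 2 column gaps: 3c + 2·32 = 567.25.
3c = 567.25 − 64 = 503.25, so c = 167.75 px.
Total width: 2·10 + 6·167.75 + 5·32 = 1186.5 px.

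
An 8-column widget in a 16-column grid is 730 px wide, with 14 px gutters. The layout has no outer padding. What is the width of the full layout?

Subtracting 7 gutters of 14 leaves 632 for 8 columns, so c = 79 px.
Summing: 1264 + 210 = 1474 px.

1474 px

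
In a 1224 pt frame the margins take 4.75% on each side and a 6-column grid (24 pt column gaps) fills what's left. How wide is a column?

164.62 pt

Each margin = 4.75% of 1224 = 58.14 pt; content = 1224 − 2·58.14 = 1107.72 pt.
1107.72 − 5·24 = 987.72; ÷6 gives c = 164.62 pt.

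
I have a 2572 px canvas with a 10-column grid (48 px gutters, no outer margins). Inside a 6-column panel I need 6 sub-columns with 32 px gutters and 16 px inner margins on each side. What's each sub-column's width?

222 px

Subtracting 9 gutters of 48 leaves 2140 for 10 columns, so c = 214 px.
Span of 6: 6·214 + 5·48 = 1284 + 240 = 1524 px.
Inner content = 1524 − 2·16 = 1492 px.
Subtracting 5 gutters of 32 leaves 1332 for 6 columns, so d = 222 px.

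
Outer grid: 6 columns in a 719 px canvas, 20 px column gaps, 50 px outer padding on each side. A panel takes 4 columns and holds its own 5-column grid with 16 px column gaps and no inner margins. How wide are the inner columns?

Subtract both margins: 719 − 2·50 = 619 px.
619 − 5·20 = 519; ÷6 gives c = 86.5 px.
Span of 4: 4·86.5 + 3·20 = 346 + 60 = 406 px.
5d + 4·16 = 406 → 5d = 342 → d = 68.4 px.

68.4 px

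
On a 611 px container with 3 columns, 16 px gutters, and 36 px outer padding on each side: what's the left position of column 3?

406 px

Inside the margins: 611 − 72 = 539 px.
539 − 2·16 = 507; ÷3 gives c = 169 px.
Column 3 starts at margin + 2·(column + gutter) = 36 + 2·185 = 406 px.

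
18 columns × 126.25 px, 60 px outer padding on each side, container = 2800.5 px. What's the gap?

Subtract both margins: 2800.5 − 2·60 = 2680.5 px.
18·126.25 + 17g = 2680.5 → 17g = 408 → g = 24 px.

24 px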